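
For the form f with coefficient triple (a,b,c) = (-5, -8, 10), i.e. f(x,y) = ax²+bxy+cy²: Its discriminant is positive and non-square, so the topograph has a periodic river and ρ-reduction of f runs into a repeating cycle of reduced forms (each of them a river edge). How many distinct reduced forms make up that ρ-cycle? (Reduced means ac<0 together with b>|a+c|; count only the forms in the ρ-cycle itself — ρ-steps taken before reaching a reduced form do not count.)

D = 264, ⌊√D⌋ = 16
descent: ρ → (10,8,-5)  [lands on river]
river: ρ → (-5,12,6)
river: ρ → (6,12,-5)
river: ρ → (-5,8,10)
river: ρ → (10,12,-3)
river: ρ → (-3,12,10)
ρ-cycle length = 6 (tail of 1 descent step not counted)

6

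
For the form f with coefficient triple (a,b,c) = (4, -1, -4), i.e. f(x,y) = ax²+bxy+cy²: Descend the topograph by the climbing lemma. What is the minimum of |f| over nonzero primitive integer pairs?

descent: ρ → (-4,1,4)  [lands on river]
river: ρ → (4,7,-1)
river: ρ → (-1,7,4)
river: ρ → (4,1,-4)
river: ρ → (-4,7,1)
river: ρ → (1,7,-4)
closes: descent 1, river 6
min |a| on river = 1

1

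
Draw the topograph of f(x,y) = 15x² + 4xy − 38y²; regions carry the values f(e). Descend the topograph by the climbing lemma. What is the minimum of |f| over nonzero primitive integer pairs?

descent: ρ → (-38,-4,15)
descent: ρ → (15,34,-19)  [lands on river]
river: ρ → (-19,42,7)
river: ρ → (7,42,-19)
river: ρ → (-19,34,15)
river: ρ → (15,26,-27)
river: ρ → (-27,28,14)
river: ρ → (14,28,-27)
river: ρ → (-27,26,15)
closes: descent 2, river 8
min |a| on river = 7

7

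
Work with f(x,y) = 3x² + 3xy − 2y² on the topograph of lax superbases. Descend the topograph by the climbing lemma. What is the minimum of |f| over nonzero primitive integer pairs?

river: ρ → (-2,5,1)
river: ρ → (1,5,-2)
river: ρ → (-2,3,3)
river: ρ → (3,3,-2)
closes: descent 0, river 4
min |a| on river = 1

1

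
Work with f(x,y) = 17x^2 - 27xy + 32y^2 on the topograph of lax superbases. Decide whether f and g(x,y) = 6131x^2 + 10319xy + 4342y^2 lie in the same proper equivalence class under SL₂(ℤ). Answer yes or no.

D₁ = -1447, D₂ = -1447
f: translate: b→7 (≡-27 mod 34), so (17,-27,32)→(17,7,22)
f: reduced (well bottom): (17,7,22) with a≤c, −a<b≤a
g: translate: b→-1943 (≡10319 mod 12262), so (6131,10319,4342)→(6131,-1943,154)
g: flip: (6131,-1943,154)→(154,1943,6131)
g: translate: b→95 (≡1943 mod 308), so (154,1943,6131)→(154,95,17)
g: flip: (154,95,17)→(17,-95,154)
g: translate: b→7 (≡-95 mod 34), so (17,-95,154)→(17,7,22)
g: reduced (well bottom): (17,7,22) with a≤c, −a<b≤a
reduced forms (17, 7, 22) vs (17, 7, 22) ⇒ equivalent

yes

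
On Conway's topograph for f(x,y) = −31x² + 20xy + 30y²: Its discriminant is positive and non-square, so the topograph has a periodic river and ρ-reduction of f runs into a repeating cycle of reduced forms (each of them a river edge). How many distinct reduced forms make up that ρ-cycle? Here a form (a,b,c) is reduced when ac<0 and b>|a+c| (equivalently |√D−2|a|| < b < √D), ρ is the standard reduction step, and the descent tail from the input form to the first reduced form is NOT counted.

D = 4120, ⌊√D⌋ = 64
river: ρ → (30,40,-21)
river: ρ → (-21,44,26)
river: ρ → (26,60,-5)
river: ρ → (-5,60,26)
river: ρ → (26,44,-21)
river: ρ → (-21,40,30)
river: ρ → (30,20,-31)
river: ρ → (-31,42,19)
river: ρ → (19,34,-39)
river: ρ → (-39,44,14)
river: ρ → (14,40,-45)
river: ρ → (-45,50,9)
river: ρ → (9,58,-21)
river: ρ → (-21,26,41)
river: ρ → (41,56,-6)
river: ρ → (-6,64,1)
river: ρ → (1,64,-6)
river: ρ → (-6,56,41)
river: ρ → (41,26,-21)
river: ρ → (-21,58,9)
river: ρ → (9,50,-45)
river: ρ → (-45,40,14)
river: ρ → (14,44,-39)
river: ρ → (-39,34,19)
river: ρ → (19,42,-31)
river: ρ → (-31,20,30)
ρ-cycle length = 26 (tail of 0 descent steps not counted)

26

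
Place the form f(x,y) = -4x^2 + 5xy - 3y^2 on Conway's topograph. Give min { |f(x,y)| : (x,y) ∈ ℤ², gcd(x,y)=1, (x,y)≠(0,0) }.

translate: b→3 (≡-5 mod 8), so (4,-5,3)→(4,3,2)
flip: (4,3,2)→(2,-3,4)
translate: b→1 (≡-3 mod 4), so (2,-3,4)→(2,1,3)
reduced (well bottom): (2,1,3) with a≤c, −a<b≤a
well minimum |f| = |-2| = 2 (negative-definite)

2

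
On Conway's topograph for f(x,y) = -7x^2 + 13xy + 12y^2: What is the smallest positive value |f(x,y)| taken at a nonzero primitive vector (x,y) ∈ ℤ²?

river: ρ → (12,11,-8)
river: ρ → (-8,21,2)
river: ρ → (2,19,-18)
river: ρ → (-18,17,3)
river: ρ → (3,19,-12)
river: ρ → (-12,5,10)
river: ρ → (10,15,-7)
river: ρ → (-7,13,12)
closes: descent 0, river 8
min |a| on river = 2

2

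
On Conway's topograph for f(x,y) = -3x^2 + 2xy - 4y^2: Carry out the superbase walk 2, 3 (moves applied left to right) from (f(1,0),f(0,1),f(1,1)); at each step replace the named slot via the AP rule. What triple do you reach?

start (-3,-4,-5) = (f(1,0),f(0,1),f(1,1))
replace slot 2: 2·((-3)+(-5)) − (-4) = -12 → (-3,-12,-5)
replace slot 3: 2·((-3)+(-12)) − (-5) = -25 → (-3,-12,-25)

-3,-12,-25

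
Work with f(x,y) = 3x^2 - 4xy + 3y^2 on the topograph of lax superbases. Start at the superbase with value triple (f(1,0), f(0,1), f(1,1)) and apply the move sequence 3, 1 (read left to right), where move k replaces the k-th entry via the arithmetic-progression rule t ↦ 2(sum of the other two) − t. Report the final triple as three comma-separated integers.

start (3,3,2) = (f(1,0),f(0,1),f(1,1))
replace slot 3: 2·(3+3) − 2 = 10 → (3,3,10)
replace slot 1: 2·(3+10) − 3 = 23 → (23,3,10)

23,3,10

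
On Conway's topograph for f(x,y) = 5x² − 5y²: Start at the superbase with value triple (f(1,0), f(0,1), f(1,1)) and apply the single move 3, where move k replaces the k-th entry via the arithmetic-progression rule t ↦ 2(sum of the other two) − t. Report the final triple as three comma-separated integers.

start (5,-5,0) = (f(1,0),f(0,1),f(1,1))
replace slot 3: 2·(5+(-5)) − 0 = 0 → (5,-5,0)

5,-5,0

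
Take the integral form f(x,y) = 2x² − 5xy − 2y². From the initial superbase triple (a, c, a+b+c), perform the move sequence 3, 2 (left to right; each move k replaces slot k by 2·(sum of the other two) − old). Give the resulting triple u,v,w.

start (2,-2,-5) = (f(1,0),f(0,1),f(1,1))
replace slot 3: 2·(2+(-2)) − (-5) = 5 → (2,-2,5)
replace slot 2: 2·(2+5) − (-2) = 16 → (2,16,5)

2,16,5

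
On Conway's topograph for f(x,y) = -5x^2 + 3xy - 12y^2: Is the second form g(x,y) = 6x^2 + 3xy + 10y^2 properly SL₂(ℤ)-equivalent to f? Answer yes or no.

D₁ = -231, D₂ = -231
f is negative-definite; reduce −f:
−f: reduced (well bottom): (5,-3,12) with a≤c, −a<b≤a
flip sign back: reduced form of f is (-5,3,-12)
g: reduced (well bottom): (6,3,10) with a≤c, −a<b≤a
reduced forms (-5, 3, -12) vs (6, 3, 10) ⇒ inequivalent

no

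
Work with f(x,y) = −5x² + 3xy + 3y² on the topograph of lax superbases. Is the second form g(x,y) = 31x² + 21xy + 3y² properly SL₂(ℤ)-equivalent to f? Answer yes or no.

D₁ = 69, D₂ = 69
river cycle of f (length 4): (3, 3, -5), (-5, 7, 1), (1, 7, -5), (-5, 3, 3)
river cycle of g (length 4): (3, 3, -5), (-5, 7, 1), (1, 7, -5), (-5, 3, 3)
cycles coincide ⇒ equivalent

yes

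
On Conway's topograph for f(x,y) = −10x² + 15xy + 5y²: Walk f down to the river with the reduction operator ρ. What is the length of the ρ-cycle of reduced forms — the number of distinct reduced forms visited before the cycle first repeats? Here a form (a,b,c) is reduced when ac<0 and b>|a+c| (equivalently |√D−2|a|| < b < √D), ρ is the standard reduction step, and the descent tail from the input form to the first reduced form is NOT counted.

D = 425, ⌊√D⌋ = 20
river: ρ → (5,15,-10)
river: ρ → (-10,5,10)
river: ρ → (10,15,-5)
river: ρ → (-5,15,10)
river: ρ → (10,5,-10)
river: ρ → (-10,15,5)
ρ-cycle length = 6 (tail of 0 descent steps not counted)

6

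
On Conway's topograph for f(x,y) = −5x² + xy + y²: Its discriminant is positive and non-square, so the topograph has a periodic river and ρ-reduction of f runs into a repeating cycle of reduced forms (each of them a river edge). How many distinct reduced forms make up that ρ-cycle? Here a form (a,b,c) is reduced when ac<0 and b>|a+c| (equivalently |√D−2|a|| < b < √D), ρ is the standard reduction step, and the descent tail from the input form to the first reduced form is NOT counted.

D = 21, ⌊√D⌋ = 4
descent: ρ → (1,3,-3)  [lands on river]
river: ρ → (-3,3,1)
ρ-cycle length = 2 (tail of 1 descent step not counted)

2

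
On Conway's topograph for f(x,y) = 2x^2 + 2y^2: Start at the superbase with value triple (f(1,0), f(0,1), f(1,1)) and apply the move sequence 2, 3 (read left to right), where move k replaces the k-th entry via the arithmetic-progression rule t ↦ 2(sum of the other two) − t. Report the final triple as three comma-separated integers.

start (2,2,4) = (f(1,0),f(0,1),f(1,1))
replace slot 2: 2·(2+4) − 2 = 10 → (2,10,4)
replace slot 3: 2·(2+10) − 4 = 20 → (2,10,20)

2,10,20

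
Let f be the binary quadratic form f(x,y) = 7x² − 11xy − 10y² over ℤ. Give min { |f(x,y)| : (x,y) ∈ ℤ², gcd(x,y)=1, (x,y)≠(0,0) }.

descent: ρ → (-10,11,7)  [lands on river]
river: ρ → (7,17,-4)
river: ρ → (-4,15,11)
river: ρ → (11,7,-8)
river: ρ → (-8,9,10)
river: ρ → (10,11,-7)
river: ρ → (-7,17,4)
river: ρ → (4,15,-11)
river: ρ → (-11,7,8)
river: ρ → (8,9,-10)
closes: descent 1, river 10
min |a| on river = 4

4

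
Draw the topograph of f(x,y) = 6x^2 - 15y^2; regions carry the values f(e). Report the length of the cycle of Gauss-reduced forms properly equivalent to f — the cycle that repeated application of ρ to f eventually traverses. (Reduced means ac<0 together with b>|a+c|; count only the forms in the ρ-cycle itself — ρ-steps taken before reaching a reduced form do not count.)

D = 360, ⌊√D⌋ = 18
descent: ρ → (-15,0,6)
descent: ρ → (6,12,-9)  [lands on river]
river: ρ → (-9,6,9)
river: ρ → (9,12,-6)
river: ρ → (-6,12,9)
river: ρ → (9,6,-9)
river: ρ → (-9,12,6)
ρ-cycle length = 6 (tail of 2 descent steps not counted)

6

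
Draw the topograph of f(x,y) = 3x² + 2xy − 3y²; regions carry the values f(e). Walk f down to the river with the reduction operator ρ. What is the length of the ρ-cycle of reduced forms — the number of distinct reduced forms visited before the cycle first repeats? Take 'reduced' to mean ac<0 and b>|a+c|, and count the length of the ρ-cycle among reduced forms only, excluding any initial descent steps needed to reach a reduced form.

D = 40, ⌊√D⌋ = 6
river: ρ → (-3,4,2)
river: ρ → (2,4,-3)
river: ρ → (-3,2,3)
river: ρ → (3,4,-2)
river: ρ → (-2,4,3)
river: ρ → (3,2,-3)
ρ-cycle length = 6 (tail of 0 descent steps not counted)

6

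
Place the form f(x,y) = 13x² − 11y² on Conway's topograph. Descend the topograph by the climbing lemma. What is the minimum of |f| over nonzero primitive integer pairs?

descent: ρ → (-11,22,2)  [lands on river]
river: ρ → (2,22,-11)
closes: descent 1, river 2
min |a| on river = 2

2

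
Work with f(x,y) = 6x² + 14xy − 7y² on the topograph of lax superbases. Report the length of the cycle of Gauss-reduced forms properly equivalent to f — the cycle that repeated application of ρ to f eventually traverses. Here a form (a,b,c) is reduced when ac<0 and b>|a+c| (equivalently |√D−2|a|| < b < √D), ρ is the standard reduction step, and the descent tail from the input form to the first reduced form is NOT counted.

D = 364, ⌊√D⌋ = 19
river: ρ → (-7,14,6)
river: ρ → (6,10,-11)
river: ρ → (-11,12,5)
river: ρ → (5,18,-2)
river: ρ → (-2,18,5)
river: ρ → (5,12,-11)
river: ρ → (-11,10,6)
river: ρ → (6,14,-7)
ρ-cycle length = 8 (tail of 0 descent steps not counted)

8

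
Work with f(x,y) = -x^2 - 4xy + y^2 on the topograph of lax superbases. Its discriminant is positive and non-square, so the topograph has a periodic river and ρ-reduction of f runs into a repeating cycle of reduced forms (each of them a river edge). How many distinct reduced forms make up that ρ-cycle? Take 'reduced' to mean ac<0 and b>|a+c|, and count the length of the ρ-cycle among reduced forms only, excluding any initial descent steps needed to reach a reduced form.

D = 20, ⌊√D⌋ = 4
descent: ρ → (1,4,-1)  [lands on river]
river: ρ → (-1,4,1)
ρ-cycle length = 2 (tail of 1 descent step not counted)

2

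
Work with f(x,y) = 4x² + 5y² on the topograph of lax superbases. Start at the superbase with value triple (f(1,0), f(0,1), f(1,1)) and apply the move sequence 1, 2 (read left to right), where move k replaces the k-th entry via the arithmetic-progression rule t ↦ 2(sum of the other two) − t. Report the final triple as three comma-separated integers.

start (4,5,9) = (f(1,0),f(0,1),f(1,1))
replace slot 1: 2·(5+9) − 4 = 24 → (24,5,9)
replace slot 2: 2·(24+9) − 5 = 61 → (24,61,9)

24,61,9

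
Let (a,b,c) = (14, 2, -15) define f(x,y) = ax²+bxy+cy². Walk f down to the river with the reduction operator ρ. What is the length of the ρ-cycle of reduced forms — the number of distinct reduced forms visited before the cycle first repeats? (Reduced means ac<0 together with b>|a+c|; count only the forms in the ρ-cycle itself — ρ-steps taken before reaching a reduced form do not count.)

D = 844, ⌊√D⌋ = 29
river: ρ → (-15,28,1)
river: ρ → (1,28,-15)
river: ρ → (-15,2,14)
river: ρ → (14,26,-3)
river: ρ → (-3,28,5)
river: ρ → (5,22,-18)
river: ρ → (-18,14,9)
river: ρ → (9,22,-10)
river: ρ → (-10,18,13)
river: ρ → (13,8,-15)
river: ρ → (-15,22,6)
river: ρ → (6,26,-7)
river: ρ → (-7,16,21)
river: ρ → (21,26,-2)
river: ρ → (-2,26,21)
river: ρ → (21,16,-7)
river: ρ → (-7,26,6)
river: ρ → (6,22,-15)
river: ρ → (-15,8,13)
river: ρ → (13,18,-10)
river: ρ → (-10,22,9)
river: ρ → (9,14,-18)
river: ρ → (-18,22,5)
river: ρ → (5,28,-3)
river: ρ → (-3,26,14)
river: ρ → (14,2,-15)
ρ-cycle length = 26 (tail of 0 descent steps not counted)

26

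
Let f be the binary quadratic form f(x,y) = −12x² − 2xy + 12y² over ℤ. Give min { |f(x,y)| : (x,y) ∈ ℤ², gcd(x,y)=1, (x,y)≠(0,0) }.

descent: ρ → (12,2,-12)  [lands on river]
river: ρ → (-12,22,2)
river: ρ → (2,22,-12)
river: ρ → (-12,2,12)
river: ρ → (12,22,-2)
river: ρ → (-2,22,12)
closes: descent 1, river 6
min |a| on river = 2

2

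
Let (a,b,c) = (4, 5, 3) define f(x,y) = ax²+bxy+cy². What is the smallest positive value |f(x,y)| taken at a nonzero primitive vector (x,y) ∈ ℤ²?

translate: b→-3 (≡5 mod 8), so (4,5,3)→(4,-3,2)
flip: (4,-3,2)→(2,3,4)
translate: b→-1 (≡3 mod 4), so (2,3,4)→(2,-1,3)
reduced (well bottom): (2,-1,3) with a≤c, −a<b≤a
well minimum = a = 2

2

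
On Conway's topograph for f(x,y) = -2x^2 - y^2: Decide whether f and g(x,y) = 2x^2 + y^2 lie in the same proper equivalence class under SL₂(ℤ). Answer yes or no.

D₁ = -8, D₂ = -8
f is negative-definite; reduce −f:
−f: flip: (2,0,1)→(1,0,2)
−f: reduced (well bottom): (1,0,2) with a≤c, −a<b≤a
flip sign back: reduced form of f is (-1,0,-2)
g: flip: (2,0,1)→(1,0,2)
g: reduced (well bottom): (1,0,2) with a≤c, −a<b≤a
reduced forms (-1, 0, -2) vs (1, 0, 2) ⇒ inequivalent

no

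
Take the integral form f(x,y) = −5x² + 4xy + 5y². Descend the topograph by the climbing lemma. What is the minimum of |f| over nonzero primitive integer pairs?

river: ρ → (5,6,-4)
river: ρ → (-4,10,1)
river: ρ → (1,10,-4)
river: ρ → (-4,6,5)
river: ρ → (5,4,-5)
river: ρ → (-5,6,4)
river: ρ → (4,10,-1)
river: ρ → (-1,10,4)
river: ρ → (4,6,-5)
river: ρ → (-5,4,5)
closes: descent 0, river 10
min |a| on river = 1

1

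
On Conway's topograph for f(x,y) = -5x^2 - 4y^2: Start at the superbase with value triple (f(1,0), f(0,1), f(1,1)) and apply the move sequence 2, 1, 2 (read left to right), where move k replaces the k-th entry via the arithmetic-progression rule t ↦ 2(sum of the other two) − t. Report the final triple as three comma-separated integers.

start (-5,-4,-9) = (f(1,0),f(0,1),f(1,1))
replace slot 2: 2·((-5)+(-9)) − (-4) = -24 → (-5,-24,-9)
replace slot 1: 2·((-24)+(-9)) − (-5) = -61 → (-61,-24,-9)
replace slot 2: 2·((-61)+(-9)) − (-24) = -116 → (-61,-116,-9)

-61,-116,-9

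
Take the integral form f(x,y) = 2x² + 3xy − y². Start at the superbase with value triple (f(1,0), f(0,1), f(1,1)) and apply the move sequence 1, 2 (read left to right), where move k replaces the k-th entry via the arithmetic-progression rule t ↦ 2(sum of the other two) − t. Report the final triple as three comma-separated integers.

start (2,-1,4) = (f(1,0),f(0,1),f(1,1))
replace slot 1: 2·((-1)+4) − 2 = 4 → (4,-1,4)
replace slot 2: 2·(4+4) − (-1) = 17 → (4,17,4)

4,17,4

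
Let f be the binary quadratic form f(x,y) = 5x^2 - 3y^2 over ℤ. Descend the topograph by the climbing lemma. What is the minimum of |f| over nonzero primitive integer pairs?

descent: ρ → (-3,6,2)  [lands on river]
river: ρ → (2,6,-3)
closes: descent 1, river 2
min |a| on river = 2

2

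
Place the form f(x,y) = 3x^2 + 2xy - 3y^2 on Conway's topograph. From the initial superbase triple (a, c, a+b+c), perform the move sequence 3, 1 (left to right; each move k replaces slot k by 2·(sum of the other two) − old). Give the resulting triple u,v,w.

start (3,-3,2) = (f(1,0),f(0,1),f(1,1))
replace slot 3: 2·(3+(-3)) − 2 = -2 → (3,-3,-2)
replace slot 1: 2·((-3)+(-2)) − 3 = -13 → (-13,-3,-2)

-13,-3,-2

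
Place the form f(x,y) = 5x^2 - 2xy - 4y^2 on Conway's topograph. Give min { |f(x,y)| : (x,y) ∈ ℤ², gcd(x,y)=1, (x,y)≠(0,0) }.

descent: ρ → (-4,2,5)  [lands on river]
river: ρ → (5,8,-1)
river: ρ → (-1,8,5)
river: ρ → (5,2,-4)
river: ρ → (-4,6,3)
river: ρ → (3,6,-4)
closes: descent 1, river 6
min |a| on river = 1

1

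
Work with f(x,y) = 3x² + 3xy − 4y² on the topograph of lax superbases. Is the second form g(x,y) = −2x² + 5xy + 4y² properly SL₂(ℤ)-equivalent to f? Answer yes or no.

D₁ = 57, D₂ = 57
river cycle of f (length 6): (-4, 5, 2), (2, 7, -1), (-1, 7, 2), (2, 5, -4), (-4, 3, 3), (3, 3, -4)
river cycle of g (length 6): (4, 3, -3), (-3, 3, 4), (4, 5, -2), (-2, 7, 1), (1, 7, -2), (-2, 5, 4)
cycles differ ⇒ inequivalent

no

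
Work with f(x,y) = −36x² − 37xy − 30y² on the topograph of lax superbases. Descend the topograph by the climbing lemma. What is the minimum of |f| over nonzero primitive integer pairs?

translate: b→-35 (≡37 mod 72), so (36,37,30)→(36,-35,29)
flip: (36,-35,29)→(29,35,36)
translate: b→-23 (≡35 mod 58), so (29,35,36)→(29,-23,30)
reduced (well bottom): (29,-23,30) with a≤c, −a<b≤a
well minimum |f| = |-29| = 29 (negative-definite)

29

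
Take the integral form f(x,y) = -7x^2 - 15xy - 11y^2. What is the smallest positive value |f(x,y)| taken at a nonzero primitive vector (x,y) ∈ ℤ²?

translate: b→1 (≡15 mod 14), so (7,15,11)→(7,1,3)
flip: (7,1,3)→(3,-1,7)
reduced (well bottom): (3,-1,7) with a≤c, −a<b≤a
well minimum |f| = |-3| = 3 (negative-definite)

3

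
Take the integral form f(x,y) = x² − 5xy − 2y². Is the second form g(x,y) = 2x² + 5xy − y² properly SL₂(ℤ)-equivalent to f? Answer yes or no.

D₁ = 33, D₂ = 33
river cycle of f (length 4): (-2, 5, 1), (1, 5, -2), (-2, 3, 3), (3, 3, -2)
river cycle of g (length 4): (-1, 5, 2), (2, 3, -3), (-3, 3, 2), (2, 5, -1)
cycles differ ⇒ inequivalent

no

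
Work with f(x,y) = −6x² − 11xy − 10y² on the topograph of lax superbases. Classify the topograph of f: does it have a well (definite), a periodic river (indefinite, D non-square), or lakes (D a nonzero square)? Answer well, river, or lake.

D = b²−4ac = (-11)² − 4·(-6)·(-10) = -119
D < 0 ⇒ definite ⇒ every region one sign ⇒ single well

well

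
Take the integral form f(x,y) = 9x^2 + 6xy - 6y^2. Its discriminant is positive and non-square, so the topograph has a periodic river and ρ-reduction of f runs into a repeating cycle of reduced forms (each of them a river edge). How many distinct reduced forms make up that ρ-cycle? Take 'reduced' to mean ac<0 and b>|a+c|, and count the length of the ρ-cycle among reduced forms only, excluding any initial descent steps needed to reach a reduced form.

D = 252, ⌊√D⌋ = 15
river: ρ → (-6,6,9)
river: ρ → (9,12,-3)
river: ρ → (-3,12,9)
river: ρ → (9,6,-6)
ρ-cycle length = 4 (tail of 0 descent steps not counted)

4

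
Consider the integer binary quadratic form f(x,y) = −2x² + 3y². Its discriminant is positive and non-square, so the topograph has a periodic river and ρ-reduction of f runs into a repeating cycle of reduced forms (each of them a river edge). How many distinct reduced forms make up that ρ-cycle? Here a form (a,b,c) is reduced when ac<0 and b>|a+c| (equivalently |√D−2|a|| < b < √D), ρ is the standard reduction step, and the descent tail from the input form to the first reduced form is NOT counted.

D = 24, ⌊√D⌋ = 4
descent: ρ → (3,0,-2)
descent: ρ → (-2,4,1)  [lands on river]
river: ρ → (1,4,-2)
ρ-cycle length = 2 (tail of 2 descent steps not counted)

2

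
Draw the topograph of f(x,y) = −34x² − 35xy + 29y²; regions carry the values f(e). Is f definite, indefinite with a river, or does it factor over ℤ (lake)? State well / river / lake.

D = b²−4ac = (-35)² − 4·(-34)·29 = 5169
D > 0 non-square ⇒ indefinite ⇒ periodic river

river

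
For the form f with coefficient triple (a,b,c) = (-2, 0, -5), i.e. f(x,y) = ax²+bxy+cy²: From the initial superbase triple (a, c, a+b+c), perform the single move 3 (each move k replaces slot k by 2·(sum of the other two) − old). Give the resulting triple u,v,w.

start (-2,-5,-7) = (f(1,0),f(0,1),f(1,1))
replace slot 3: 2·((-2)+(-5)) − (-7) = -7 → (-2,-5,-7)

-2,-5,-7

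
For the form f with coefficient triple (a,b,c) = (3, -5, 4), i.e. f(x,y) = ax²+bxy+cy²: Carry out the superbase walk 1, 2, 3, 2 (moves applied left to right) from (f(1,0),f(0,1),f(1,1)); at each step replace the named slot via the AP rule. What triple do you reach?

start (3,4,2) = (f(1,0),f(0,1),f(1,1))
replace slot 1: 2·(4+2) − 3 = 9 → (9,4,2)
replace slot 2: 2·(9+2) − 4 = 18 → (9,18,2)
replace slot 3: 2·(9+18) − 2 = 52 → (9,18,52)
replace slot 2: 2·(9+52) − 18 = 104 → (9,104,52)

9,104,52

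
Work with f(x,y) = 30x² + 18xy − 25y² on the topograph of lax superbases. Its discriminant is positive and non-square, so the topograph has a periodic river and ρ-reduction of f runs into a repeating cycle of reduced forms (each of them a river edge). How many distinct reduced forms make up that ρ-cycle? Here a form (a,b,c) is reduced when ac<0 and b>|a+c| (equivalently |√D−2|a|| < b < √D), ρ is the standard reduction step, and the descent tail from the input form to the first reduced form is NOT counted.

D = 3324, ⌊√D⌋ = 57
river: ρ → (-25,32,23)
river: ρ → (23,14,-34)
river: ρ → (-34,54,3)
river: ρ → (3,54,-34)
river: ρ → (-34,14,23)
river: ρ → (23,32,-25)
river: ρ → (-25,18,30)
river: ρ → (30,42,-13)
river: ρ → (-13,36,39)
river: ρ → (39,42,-10)
river: ρ → (-10,38,47)
river: ρ → (47,56,-1)
river: ρ → (-1,56,47)
river: ρ → (47,38,-10)
river: ρ → (-10,42,39)
river: ρ → (39,36,-13)
river: ρ → (-13,42,30)
river: ρ → (30,18,-25)
ρ-cycle length = 18 (tail of 0 descent steps not counted)

18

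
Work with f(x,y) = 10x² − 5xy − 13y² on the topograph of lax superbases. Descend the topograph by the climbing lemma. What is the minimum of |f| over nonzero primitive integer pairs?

descent: ρ → (-13,5,10)  [lands on river]
river: ρ → (10,15,-8)
river: ρ → (-8,17,8)
river: ρ → (8,15,-10)
river: ρ → (-10,5,13)
river: ρ → (13,21,-2)
river: ρ → (-2,23,2)
river: ρ → (2,21,-13)
closes: descent 1, river 8
min |a| on river = 2

2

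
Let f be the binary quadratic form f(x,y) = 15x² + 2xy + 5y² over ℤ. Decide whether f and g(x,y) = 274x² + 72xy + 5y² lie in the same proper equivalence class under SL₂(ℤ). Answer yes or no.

D₁ = -296, D₂ = -296
f: flip: (15,2,5)→(5,-2,15)
f: reduced (well bottom): (5,-2,15) with a≤c, −a<b≤a
g: flip: (274,72,5)→(5,-72,274)
g: translate: b→-2 (≡-72 mod 10), so (5,-72,274)→(5,-2,15)
g: reduced (well bottom): (5,-2,15) with a≤c, −a<b≤a
reduced forms (5, -2, 15) vs (5, -2, 15) ⇒ equivalent

yes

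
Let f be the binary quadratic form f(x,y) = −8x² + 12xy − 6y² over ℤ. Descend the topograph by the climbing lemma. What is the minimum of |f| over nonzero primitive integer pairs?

translate: b→4 (≡-12 mod 16), so (8,-12,6)→(8,4,2)
flip: (8,4,2)→(2,-4,8)
translate: b→0 (≡-4 mod 4), so (2,-4,8)→(2,0,6)
reduced (well bottom): (2,0,6) with a≤c, −a<b≤a
well minimum |f| = |-2| = 2 (negative-definite)

2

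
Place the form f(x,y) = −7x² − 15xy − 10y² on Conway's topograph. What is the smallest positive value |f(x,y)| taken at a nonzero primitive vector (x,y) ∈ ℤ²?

translate: b→1 (≡15 mod 14), so (7,15,10)→(7,1,2)
flip: (7,1,2)→(2,-1,7)
reduced (well bottom): (2,-1,7) with a≤c, −a<b≤a
well minimum |f| = |-2| = 2 (negative-definite)

2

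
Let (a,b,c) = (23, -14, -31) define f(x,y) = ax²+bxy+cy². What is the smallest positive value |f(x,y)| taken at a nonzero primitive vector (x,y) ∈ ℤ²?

descent: ρ → (-31,14,23)  [lands on river]
river: ρ → (23,32,-22)
river: ρ → (-22,12,33)
river: ρ → (33,54,-1)
river: ρ → (-1,54,33)
river: ρ → (33,12,-22)
river: ρ → (-22,32,23)
river: ρ → (23,14,-31)
river: ρ → (-31,48,6)
river: ρ → (6,48,-31)
closes: descent 1, river 10
min |a| on river = 1

1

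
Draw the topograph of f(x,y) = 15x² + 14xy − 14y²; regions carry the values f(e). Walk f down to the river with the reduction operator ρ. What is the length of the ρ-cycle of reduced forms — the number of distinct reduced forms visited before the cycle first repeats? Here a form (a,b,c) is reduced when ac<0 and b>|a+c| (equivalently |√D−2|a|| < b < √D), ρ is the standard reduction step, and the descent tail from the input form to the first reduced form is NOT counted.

D = 1036, ⌊√D⌋ = 32
river: ρ → (-14,14,15)
river: ρ → (15,16,-13)
river: ρ → (-13,10,18)
river: ρ → (18,26,-5)
river: ρ → (-5,24,23)
river: ρ → (23,22,-6)
river: ρ → (-6,26,15)
river: ρ → (15,4,-17)
river: ρ → (-17,30,2)
river: ρ → (2,30,-17)
river: ρ → (-17,4,15)
river: ρ → (15,26,-6)
river: ρ → (-6,22,23)
river: ρ → (23,24,-5)
river: ρ → (-5,26,18)
river: ρ → (18,10,-13)
river: ρ → (-13,16,15)
river: ρ → (15,14,-14)
ρ-cycle length = 18 (tail of 0 descent steps not counted)

18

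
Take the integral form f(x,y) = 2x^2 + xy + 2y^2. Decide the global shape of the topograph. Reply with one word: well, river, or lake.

D = b²−4ac = 1² − 4·2·2 = -15
D < 0 ⇒ definite ⇒ every region one sign ⇒ single well

well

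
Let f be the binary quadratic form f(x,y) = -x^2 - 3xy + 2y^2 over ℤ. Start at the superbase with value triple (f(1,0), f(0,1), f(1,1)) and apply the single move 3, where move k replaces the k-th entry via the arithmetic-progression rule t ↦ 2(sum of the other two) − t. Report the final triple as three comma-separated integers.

start (-1,2,-2) = (f(1,0),f(0,1),f(1,1))
replace slot 3: 2·((-1)+2) − (-2) = 4 → (-1,2,4)

-1,2,4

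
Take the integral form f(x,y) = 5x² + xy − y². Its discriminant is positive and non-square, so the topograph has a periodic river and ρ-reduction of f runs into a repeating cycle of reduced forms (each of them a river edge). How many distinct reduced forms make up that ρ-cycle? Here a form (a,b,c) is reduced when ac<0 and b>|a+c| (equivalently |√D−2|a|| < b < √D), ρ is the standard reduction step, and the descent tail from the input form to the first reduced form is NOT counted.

D = 21, ⌊√D⌋ = 4
descent: ρ → (-1,3,3)  [lands on river]
river: ρ → (3,3,-1)
ρ-cycle length = 2 (tail of 1 descent step not counted)

2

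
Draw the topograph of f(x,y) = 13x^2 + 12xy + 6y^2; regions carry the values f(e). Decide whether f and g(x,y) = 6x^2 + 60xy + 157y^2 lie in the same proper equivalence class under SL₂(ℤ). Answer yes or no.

D₁ = -168, D₂ = -168
f: flip: (13,12,6)→(6,-12,13)
f: translate: b→0 (≡-12 mod 12), so (6,-12,13)→(6,0,7)
f: reduced (well bottom): (6,0,7) with a≤c, −a<b≤a
g: translate: b→0 (≡60 mod 12), so (6,60,157)→(6,0,7)
g: reduced (well bottom): (6,0,7) with a≤c, −a<b≤a
reduced forms (6, 0, 7) vs (6, 0, 7) ⇒ equivalent

yes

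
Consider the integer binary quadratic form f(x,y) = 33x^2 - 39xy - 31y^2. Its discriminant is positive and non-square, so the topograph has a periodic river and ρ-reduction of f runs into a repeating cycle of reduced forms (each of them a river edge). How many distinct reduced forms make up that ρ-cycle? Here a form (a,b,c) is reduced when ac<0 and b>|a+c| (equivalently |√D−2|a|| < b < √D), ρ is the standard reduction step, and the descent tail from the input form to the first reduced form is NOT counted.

D = 5613, ⌊√D⌋ = 74
descent: ρ → (-31,39,33)  [lands on river]
river: ρ → (33,27,-37)
river: ρ → (-37,47,23)
river: ρ → (23,45,-39)
river: ρ → (-39,33,29)
river: ρ → (29,25,-43)
river: ρ → (-43,61,11)
river: ρ → (11,71,-13)
river: ρ → (-13,59,41)
river: ρ → (41,23,-31)
ρ-cycle length = 10 (tail of 1 descent step not counted)

10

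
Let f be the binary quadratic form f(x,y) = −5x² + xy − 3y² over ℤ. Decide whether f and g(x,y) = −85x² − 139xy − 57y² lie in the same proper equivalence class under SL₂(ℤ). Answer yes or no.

D₁ = -59, D₂ = -59
f is negative-definite; reduce −f:
−f: flip: (5,-1,3)→(3,1,5)
−f: reduced (well bottom): (3,1,5) with a≤c, −a<b≤a
flip sign back: reduced form of f is (-3,-1,-5)
g is negative-definite; reduce −g:
−g: translate: b→-31 (≡139 mod 170), so (85,139,57)→(85,-31,3)
−g: flip: (85,-31,3)→(3,31,85)
−g: translate: b→1 (≡31 mod 6), so (3,31,85)→(3,1,5)
−g: reduced (well bottom): (3,1,5) with a≤c, −a<b≤a
flip sign back: reduced form of g is (-3,-1,-5)
reduced forms (-3, -1, -5) vs (-3, -1, -5) ⇒ equivalent

yes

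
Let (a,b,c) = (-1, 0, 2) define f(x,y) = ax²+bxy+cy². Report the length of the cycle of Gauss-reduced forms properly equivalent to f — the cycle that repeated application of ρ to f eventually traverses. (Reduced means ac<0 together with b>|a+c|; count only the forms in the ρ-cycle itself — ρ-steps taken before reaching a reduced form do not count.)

D = 8, ⌊√D⌋ = 2
descent: ρ → (2,0,-1)
descent: ρ → (-1,2,1)  [lands on river]
river: ρ → (1,2,-1)
ρ-cycle length = 2 (tail of 2 descent steps not counted)

2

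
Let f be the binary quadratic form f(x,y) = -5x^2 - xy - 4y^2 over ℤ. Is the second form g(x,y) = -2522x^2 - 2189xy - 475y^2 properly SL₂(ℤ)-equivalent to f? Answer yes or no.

D₁ = -79, D₂ = -79
f is negative-definite; reduce −f:
−f: flip: (5,1,4)→(4,-1,5)
−f: reduced (well bottom): (4,-1,5) with a≤c, −a<b≤a
flip sign back: reduced form of f is (-4,1,-5)
g is negative-definite; reduce −g:
−g: flip: (2522,2189,475)→(475,-2189,2522)
−g: translate: b→-289 (≡-2189 mod 950), so (475,-2189,2522)→(475,-289,44)
−g: flip: (475,-289,44)→(44,289,475)
−g: translate: b→25 (≡289 mod 88), so (44,289,475)→(44,25,4)
−g: flip: (44,25,4)→(4,-25,44)
−g: translate: b→-1 (≡-25 mod 8), so (4,-25,44)→(4,-1,5)
−g: reduced (well bottom): (4,-1,5) with a≤c, −a<b≤a
flip sign back: reduced form of g is (-4,1,-5)
reduced forms (-4, 1, -5) vs (-4, 1, -5) ⇒ equivalent

yes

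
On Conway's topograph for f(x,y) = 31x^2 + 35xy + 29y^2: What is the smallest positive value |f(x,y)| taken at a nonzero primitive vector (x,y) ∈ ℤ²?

translate: b→-27 (≡35 mod 62), so (31,35,29)→(31,-27,25)
flip: (31,-27,25)→(25,27,31)
translate: b→-23 (≡27 mod 50), so (25,27,31)→(25,-23,29)
reduced (well bottom): (25,-23,29) with a≤c, −a<b≤a
well minimum = a = 25

25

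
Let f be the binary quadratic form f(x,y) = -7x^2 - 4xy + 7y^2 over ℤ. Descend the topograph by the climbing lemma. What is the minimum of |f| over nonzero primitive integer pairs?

descent: ρ → (7,4,-7)  [lands on river]
river: ρ → (-7,10,4)
river: ρ → (4,14,-1)
river: ρ → (-1,14,4)
river: ρ → (4,10,-7)
river: ρ → (-7,4,7)
river: ρ → (7,10,-4)
river: ρ → (-4,14,1)
river: ρ → (1,14,-4)
river: ρ → (-4,10,7)
closes: descent 1, river 10
min |a| on river = 1

1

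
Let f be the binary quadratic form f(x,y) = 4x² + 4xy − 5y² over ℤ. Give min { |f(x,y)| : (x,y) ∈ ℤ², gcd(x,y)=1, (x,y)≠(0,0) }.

river: ρ → (-5,6,3)
river: ρ → (3,6,-5)
river: ρ → (-5,4,4)
river: ρ → (4,4,-5)
closes: descent 0, river 4
min |a| on river = 3

3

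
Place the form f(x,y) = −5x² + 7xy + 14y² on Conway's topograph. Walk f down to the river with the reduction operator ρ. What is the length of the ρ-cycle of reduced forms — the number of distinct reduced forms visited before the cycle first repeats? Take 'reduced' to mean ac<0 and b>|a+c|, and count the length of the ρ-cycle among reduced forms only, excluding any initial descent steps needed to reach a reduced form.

D = 329, ⌊√D⌋ = 18
descent: ρ → (14,-7,-5)
descent: ρ → (-5,17,2)  [lands on river]
river: ρ → (2,15,-13)
river: ρ → (-13,11,4)
river: ρ → (4,13,-10)
river: ρ → (-10,7,7)
river: ρ → (7,7,-10)
river: ρ → (-10,13,4)
river: ρ → (4,11,-13)
river: ρ → (-13,15,2)
river: ρ → (2,17,-5)
river: ρ → (-5,13,8)
river: ρ → (8,3,-10)
river: ρ → (-10,17,1)
river: ρ → (1,17,-10)
river: ρ → (-10,3,8)
river: ρ → (8,13,-5)
ρ-cycle length = 16 (tail of 2 descent steps not counted)

16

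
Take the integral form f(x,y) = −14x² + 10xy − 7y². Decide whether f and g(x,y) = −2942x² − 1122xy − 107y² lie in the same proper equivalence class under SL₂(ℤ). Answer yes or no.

D₁ = -292, D₂ = -292
f is negative-definite; reduce −f:
−f: flip: (14,-10,7)→(7,10,14)
−f: translate: b→-4 (≡10 mod 14), so (7,10,14)→(7,-4,11)
−f: reduced (well bottom): (7,-4,11) with a≤c, −a<b≤a
flip sign back: reduced form of f is (-7,4,-11)
g is negative-definite; reduce −g:
−g: flip: (2942,1122,107)→(107,-1122,2942)
−g: translate: b→-52 (≡-1122 mod 214), so (107,-1122,2942)→(107,-52,7)
−g: flip: (107,-52,7)→(7,52,107)
−g: translate: b→-4 (≡52 mod 14), so (7,52,107)→(7,-4,11)
−g: reduced (well bottom): (7,-4,11) with a≤c, −a<b≤a
flip sign back: reduced form of g is (-7,4,-11)
reduced forms (-7, 4, -11) vs (-7, 4, -11) ⇒ equivalent

yes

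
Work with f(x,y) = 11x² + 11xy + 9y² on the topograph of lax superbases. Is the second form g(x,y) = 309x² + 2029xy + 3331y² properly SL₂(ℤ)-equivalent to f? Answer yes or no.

D₁ = -275, D₂ = -275
f: flip: (11,11,9)→(9,-11,11)
f: translate: b→7 (≡-11 mod 18), so (9,-11,11)→(9,7,9)
f: reduced (well bottom): (9,7,9) with a≤c, −a<b≤a
g: translate: b→175 (≡2029 mod 618), so (309,2029,3331)→(309,175,25)
g: flip: (309,175,25)→(25,-175,309)
g: translate: b→25 (≡-175 mod 50), so (25,-175,309)→(25,25,9)
g: flip: (25,25,9)→(9,-25,25)
g: translate: b→-7 (≡-25 mod 18), so (9,-25,25)→(9,-7,9)
g: flip: (9,-7,9)→(9,7,9)
g: reduced (well bottom): (9,7,9) with a≤c, −a<b≤a
reduced forms (9, 7, 9) vs (9, 7, 9) ⇒ equivalent

yes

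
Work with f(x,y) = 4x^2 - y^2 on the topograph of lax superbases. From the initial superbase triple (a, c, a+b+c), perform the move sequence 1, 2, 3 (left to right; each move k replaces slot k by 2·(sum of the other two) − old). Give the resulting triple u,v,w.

start (4,-1,3) = (f(1,0),f(0,1),f(1,1))
replace slot 1: 2·((-1)+3) − 4 = 0 → (0,-1,3)
replace slot 2: 2·(0+3) − (-1) = 7 → (0,7,3)
replace slot 3: 2·(0+7) − 3 = 11 → (0,7,11)

0,7,11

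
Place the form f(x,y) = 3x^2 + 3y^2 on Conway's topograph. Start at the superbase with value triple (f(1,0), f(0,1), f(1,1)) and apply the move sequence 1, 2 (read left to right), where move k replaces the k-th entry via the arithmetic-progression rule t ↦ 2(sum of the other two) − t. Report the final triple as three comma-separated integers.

start (3,3,6) = (f(1,0),f(0,1),f(1,1))
replace slot 1: 2·(3+6) − 3 = 15 → (15,3,6)
replace slot 2: 2·(15+6) − 3 = 39 → (15,39,6)

15,39,6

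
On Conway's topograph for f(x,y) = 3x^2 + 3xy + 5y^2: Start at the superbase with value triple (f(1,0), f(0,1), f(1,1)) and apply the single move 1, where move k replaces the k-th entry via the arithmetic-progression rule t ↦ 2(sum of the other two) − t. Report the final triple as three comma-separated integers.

start (3,5,11) = (f(1,0),f(0,1),f(1,1))
replace slot 1: 2·(5+11) − 3 = 29 → (29,5,11)

29,5,11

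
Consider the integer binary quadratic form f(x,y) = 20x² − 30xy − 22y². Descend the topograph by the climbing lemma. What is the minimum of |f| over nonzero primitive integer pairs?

descent: ρ → (-22,30,20)  [lands on river]
river: ρ → (20,50,-2)
river: ρ → (-2,50,20)
river: ρ → (20,30,-22)
river: ρ → (-22,14,28)
river: ρ → (28,42,-8)
river: ρ → (-8,38,38)
river: ρ → (38,38,-8)
river: ρ → (-8,42,28)
river: ρ → (28,14,-22)
closes: descent 1, river 10
min |a| on river = 2

2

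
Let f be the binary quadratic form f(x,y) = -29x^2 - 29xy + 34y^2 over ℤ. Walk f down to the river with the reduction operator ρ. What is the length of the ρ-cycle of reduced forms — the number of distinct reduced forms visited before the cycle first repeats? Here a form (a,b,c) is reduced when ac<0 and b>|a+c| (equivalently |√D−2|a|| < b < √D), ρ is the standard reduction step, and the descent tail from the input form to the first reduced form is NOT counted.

D = 4785, ⌊√D⌋ = 69
descent: ρ → (34,29,-29)  [lands on river]
river: ρ → (-29,29,34)
river: ρ → (34,39,-24)
river: ρ → (-24,57,16)
river: ρ → (16,39,-51)
river: ρ → (-51,63,4)
river: ρ → (4,65,-35)
river: ρ → (-35,5,34)
river: ρ → (34,63,-6)
river: ρ → (-6,69,1)
river: ρ → (1,69,-6)
river: ρ → (-6,63,34)
river: ρ → (34,5,-35)
river: ρ → (-35,65,4)
river: ρ → (4,63,-51)
river: ρ → (-51,39,16)
river: ρ → (16,57,-24)
river: ρ → (-24,39,34)
ρ-cycle length = 18 (tail of 1 descent step not counted)

18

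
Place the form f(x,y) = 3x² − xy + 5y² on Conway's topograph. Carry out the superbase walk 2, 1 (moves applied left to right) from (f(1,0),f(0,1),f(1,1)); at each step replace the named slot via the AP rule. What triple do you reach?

start (3,5,7) = (f(1,0),f(0,1),f(1,1))
replace slot 2: 2·(3+7) − 5 = 15 → (3,15,7)
replace slot 1: 2·(15+7) − 3 = 41 → (41,15,7)

41,15,7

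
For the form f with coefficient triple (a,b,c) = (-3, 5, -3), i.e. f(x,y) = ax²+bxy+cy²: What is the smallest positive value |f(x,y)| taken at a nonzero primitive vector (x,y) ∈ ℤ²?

translate: b→1 (≡-5 mod 6), so (3,-5,3)→(3,1,1)
flip: (3,1,1)→(1,-1,3)
translate: b→1 (≡-1 mod 2), so (1,-1,3)→(1,1,3)
reduced (well bottom): (1,1,3) with a≤c, −a<b≤a
well minimum |f| = |-1| = 1 (negative-definite)

1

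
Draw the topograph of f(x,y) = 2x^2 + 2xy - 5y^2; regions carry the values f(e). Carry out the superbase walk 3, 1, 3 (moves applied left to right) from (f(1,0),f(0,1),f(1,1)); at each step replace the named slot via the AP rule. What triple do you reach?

start (2,-5,-1) = (f(1,0),f(0,1),f(1,1))
replace slot 3: 2·(2+(-5)) − (-1) = -5 → (2,-5,-5)
replace slot 1: 2·((-5)+(-5)) − 2 = -22 → (-22,-5,-5)
replace slot 3: 2·((-22)+(-5)) − (-5) = -49 → (-22,-5,-49)

-22,-5,-49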